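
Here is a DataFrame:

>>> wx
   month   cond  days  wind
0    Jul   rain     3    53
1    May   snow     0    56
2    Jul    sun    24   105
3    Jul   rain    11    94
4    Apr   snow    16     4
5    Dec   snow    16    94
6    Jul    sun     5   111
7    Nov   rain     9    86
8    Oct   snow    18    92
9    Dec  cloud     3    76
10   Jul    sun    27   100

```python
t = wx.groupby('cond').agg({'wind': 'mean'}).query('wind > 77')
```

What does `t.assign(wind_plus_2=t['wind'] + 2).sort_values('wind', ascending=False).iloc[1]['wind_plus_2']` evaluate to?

79.6666666667

group by cond, mean of wind:
             wind
cond             
cloud   76.000000
rain    77.666667
snow    61.500000
sun    105.333333
filter rows where wind > 77:
            wind
cond            
rain   77.666667
sun   105.333333
add column wind_plus_2 = t['wind'] + 2:
            wind  wind_plus_2
cond                         
rain   77.666667    79.666667
sun   105.333333   107.333333
sort by wind descending:
            wind  wind_plus_2
cond                         
sun   105.333333   107.333333
rain   77.666667    79.666667
Reading off the value at position 1, column 'wind_plus_2', we get 79.6666666667.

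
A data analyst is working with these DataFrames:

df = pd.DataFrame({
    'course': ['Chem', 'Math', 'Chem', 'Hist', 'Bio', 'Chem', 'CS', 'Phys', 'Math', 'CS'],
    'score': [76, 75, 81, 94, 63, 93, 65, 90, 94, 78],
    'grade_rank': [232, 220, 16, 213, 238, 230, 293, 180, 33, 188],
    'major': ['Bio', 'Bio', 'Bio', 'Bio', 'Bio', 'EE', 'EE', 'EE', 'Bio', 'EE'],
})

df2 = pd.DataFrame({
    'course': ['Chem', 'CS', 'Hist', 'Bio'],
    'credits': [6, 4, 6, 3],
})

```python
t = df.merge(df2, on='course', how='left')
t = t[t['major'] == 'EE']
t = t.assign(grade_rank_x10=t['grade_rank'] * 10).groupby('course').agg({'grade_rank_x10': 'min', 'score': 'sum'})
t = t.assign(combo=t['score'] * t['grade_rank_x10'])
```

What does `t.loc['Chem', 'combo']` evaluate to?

213900

merge on 'course' (how='left') → 10 rows:
  course  score  grade_rank major  credits
0   Chem     76         232   Bio      6.0
1   Math     75         220   Bio      NaN
2   Chem     81          16   Bio      6.0
3   Hist     94         213   Bio      6.0
4    Bio     63         238   Bio      3.0
5   Chem     93         230    EE      6.0
6     CS     65         293    EE      4.0
7   Phys     90         180    EE      NaN
8   Math     94          33   Bio      NaN
9     CS     78         188    EE      4.0
filter rows where major == 'EE':
  course  score  grade_rank major  credits
5   Chem     93         230    EE      6.0
6     CS     65         293    EE      4.0
7   Phys     90         180    EE      NaN
9     CS     78         188    EE      4.0
add column grade_rank_x10 = t['grade_rank'] * 10:
  course  score  grade_rank major  credits  grade_rank_x10
5   Chem     93         230    EE      6.0            2300
6     CS     65         293    EE      4.0            2930
7   Phys     90         180    EE      NaN            1800
9     CS     78         188    EE      4.0            1880
group by course: min(grade_rank_x10), sum(score):
        grade_rank_x10  score
course                       
CS                1880    143
Chem              2300     93
Phys              1800     90
add column combo = t['score'] * t['grade_rank_x10']:
        grade_rank_x10  score   combo
course                               
CS                1880    143  268840
Chem              2300     93  213900
Phys              1800     90  162000
Taking the value at row 'Chem', column 'combo' gives 213900.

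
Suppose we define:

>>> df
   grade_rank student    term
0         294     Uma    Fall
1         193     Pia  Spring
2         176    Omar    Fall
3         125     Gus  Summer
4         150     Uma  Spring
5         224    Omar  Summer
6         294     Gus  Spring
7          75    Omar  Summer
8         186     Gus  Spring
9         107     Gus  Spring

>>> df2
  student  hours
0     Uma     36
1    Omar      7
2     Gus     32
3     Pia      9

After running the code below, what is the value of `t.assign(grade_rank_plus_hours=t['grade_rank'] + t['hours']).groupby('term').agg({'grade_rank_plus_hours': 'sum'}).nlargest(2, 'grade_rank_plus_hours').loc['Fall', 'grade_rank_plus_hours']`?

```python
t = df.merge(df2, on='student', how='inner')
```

513

merge on 'student' (how='inner') → 10 rows:
   grade_rank student    term  hours
0         294     Uma    Fall     36
1         193     Pia  Spring      9
2         176    Omar    Fall      7
3         125     Gus  Summer     32
4         150     Uma  Spring     36
5         224    Omar  Summer      7
6         294     Gus  Spring     32
7          75    Omar  Summer      7
8         186     Gus  Spring     32
9         107     Gus  Spring     32
add column grade_rank_plus_hours = t['grade_rank'] + t['hours']:
   grade_rank student    term  hours  grade_rank_plus_hours
0         294     Uma    Fall     36                    330
1         193     Pia  Spring      9                    202
2         176    Omar    Fall      7                    183
3         125     Gus  Summer     32                    157
4         150     Uma  Spring     36                    186
5         224    Omar  Summer      7                    231
6         294     Gus  Spring     32                    326
7          75    Omar  Summer      7                     82
8         186     Gus  Spring     32                    218
9         107     Gus  Spring     32                    139
group by term, sum of grade_rank_plus_hours:
        grade_rank_plus_hours
term                         
Fall                      513
Spring                   1071
Summer                    470
take 2 rows with largest grade_rank_plus_hours:
        grade_rank_plus_hours
term                         
Spring                   1071
Fall                      513
So loc['Fall', 'grade_rank_plus_hours'] = 513.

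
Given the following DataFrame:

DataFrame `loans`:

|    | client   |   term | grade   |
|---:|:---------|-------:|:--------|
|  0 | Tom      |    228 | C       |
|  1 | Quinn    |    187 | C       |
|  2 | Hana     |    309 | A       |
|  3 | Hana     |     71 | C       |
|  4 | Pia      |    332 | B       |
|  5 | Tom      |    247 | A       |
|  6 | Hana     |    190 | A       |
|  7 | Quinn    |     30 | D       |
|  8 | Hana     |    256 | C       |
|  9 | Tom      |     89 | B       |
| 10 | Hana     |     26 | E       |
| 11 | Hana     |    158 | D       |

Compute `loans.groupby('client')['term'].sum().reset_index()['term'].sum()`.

2123

group by client, sum of term:
client
Hana     1010
Pia       332
Quinn     217
Tom       564
Name: term, dtype: int64
reset_index():
  client  term
0   Hana  1010
1    Pia   332
2  Quinn   217
3    Tom   564
Reading off the sum of column 'term', we get 2123.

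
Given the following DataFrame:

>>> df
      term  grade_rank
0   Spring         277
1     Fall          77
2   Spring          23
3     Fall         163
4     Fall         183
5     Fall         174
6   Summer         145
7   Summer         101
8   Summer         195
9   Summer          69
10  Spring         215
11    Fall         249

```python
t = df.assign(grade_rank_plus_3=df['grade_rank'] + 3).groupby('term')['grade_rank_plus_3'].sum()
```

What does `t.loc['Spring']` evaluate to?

add column grade_rank_plus_3 = df['grade_rank'] + 3:
      term  grade_rank  grade_rank_plus_3
0   Spring         277                280
1     Fall          77                 80
2   Spring          23                 26
3     Fall         163                166
4     Fall         183                186
5     Fall         174                177
6   Summer         145                148
7   Summer         101                104
8   Summer         195                198
9   Summer          69                 72
10  Spring         215                218
11    Fall         249                252
group by term, sum of grade_rank_plus_3:
term
Fall      861
Spring    524
Summer    522
Name: grade_rank_plus_3, dtype: int64

524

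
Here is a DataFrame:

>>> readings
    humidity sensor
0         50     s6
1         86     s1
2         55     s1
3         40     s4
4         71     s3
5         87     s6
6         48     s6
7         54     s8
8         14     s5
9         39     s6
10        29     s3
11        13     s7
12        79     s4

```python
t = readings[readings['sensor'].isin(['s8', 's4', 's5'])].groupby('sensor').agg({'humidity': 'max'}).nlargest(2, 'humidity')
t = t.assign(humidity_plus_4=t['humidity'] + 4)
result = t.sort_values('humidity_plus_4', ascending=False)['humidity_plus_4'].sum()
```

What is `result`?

filter rows where sensor in ['s8', 's4', 's5']:
    humidity sensor
3         40     s4
7         54     s8
8         14     s5
12        79     s4
group by sensor, max of humidity:
        humidity
sensor          
s4            79
s5            14
s8            54
take 2 rows with largest humidity:
        humidity
sensor          
s4            79
s8            54
add column humidity_plus_4 = t['humidity'] + 4:
        humidity  humidity_plus_4
sensor                           
s4            79               83
s8            54               58
sort by humidity_plus_4 descending:
        humidity  humidity_plus_4
sensor                           
s4            79               83
s8            54               58
Finally, sum of column 'humidity_plus_4' = 141.

141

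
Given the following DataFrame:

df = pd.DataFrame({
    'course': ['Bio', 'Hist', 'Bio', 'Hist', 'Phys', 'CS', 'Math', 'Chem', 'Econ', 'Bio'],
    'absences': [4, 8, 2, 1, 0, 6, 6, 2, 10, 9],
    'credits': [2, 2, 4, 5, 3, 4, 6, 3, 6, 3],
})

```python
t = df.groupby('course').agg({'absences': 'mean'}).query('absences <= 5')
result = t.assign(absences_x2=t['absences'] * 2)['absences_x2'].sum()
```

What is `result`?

23.0

group by course, mean of absences:
        absences
course          
Bio          5.0
CS           6.0
Chem         2.0
Econ        10.0
Hist         4.5
Math         6.0
Phys         0.0
filter rows where absences <= 5:
        absences
course          
Bio          5.0
Chem         2.0
Hist         4.5
Phys         0.0
add column absences_x2 = t['absences'] * 2:
        absences  absences_x2
course                       
Bio          5.0         10.0
Chem         2.0          4.0
Hist         4.5          9.0
Phys         0.0          0.0
sum of column 'absences_x2' → 23.0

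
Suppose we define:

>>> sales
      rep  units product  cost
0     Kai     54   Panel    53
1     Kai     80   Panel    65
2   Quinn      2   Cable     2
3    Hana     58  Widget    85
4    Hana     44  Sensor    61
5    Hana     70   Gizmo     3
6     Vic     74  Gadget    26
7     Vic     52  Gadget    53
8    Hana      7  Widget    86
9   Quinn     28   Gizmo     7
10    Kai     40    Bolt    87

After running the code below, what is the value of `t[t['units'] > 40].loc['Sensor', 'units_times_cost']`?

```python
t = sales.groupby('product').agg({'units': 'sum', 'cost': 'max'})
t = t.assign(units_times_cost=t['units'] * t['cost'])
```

2684

group by product: sum(units), max(cost):
         units  cost
product             
Bolt        40    87
Cable        2     2
Gadget     126    53
Gizmo       98     7
Panel      134    65
Sensor      44    61
Widget      65    86
add column units_times_cost = t['units'] * t['cost']:
         units  cost  units_times_cost
product                               
Bolt        40    87              3480
Cable        2     2                 4
Gadget     126    53              6678
Gizmo       98     7               686
Panel      134    65              8710
Sensor      44    61              2684
Widget      65    86              5590
filter rows where units > 40:
         units  cost  units_times_cost
product                               
Gadget     126    53              6678
Gizmo       98     7               686
Panel      134    65              8710
Sensor      44    61              2684
Widget      65    86              5590
Taking the value at row 'Sensor', column 'units_times_cost' gives 2684.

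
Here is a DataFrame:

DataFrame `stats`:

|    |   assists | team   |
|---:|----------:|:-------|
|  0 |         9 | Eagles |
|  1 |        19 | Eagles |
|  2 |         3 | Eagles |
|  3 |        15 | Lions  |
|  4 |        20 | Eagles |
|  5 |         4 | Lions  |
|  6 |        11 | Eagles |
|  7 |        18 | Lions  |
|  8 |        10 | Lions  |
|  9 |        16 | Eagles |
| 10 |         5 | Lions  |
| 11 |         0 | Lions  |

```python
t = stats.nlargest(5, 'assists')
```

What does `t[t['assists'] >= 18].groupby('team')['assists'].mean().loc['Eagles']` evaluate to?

take 5 rows with largest assists:
   assists    team
4       20  Eagles
1       19  Eagles
7       18   Lions
9       16  Eagles
3       15   Lions
filter rows where assists >= 18:
   assists    team
4       20  Eagles
1       19  Eagles
7       18   Lions
group by team, mean of assists:
team
Eagles    19.5
Lions     18.0
Name: assists, dtype: float64
Finally, value at index 'Eagles' = 19.5.

19.5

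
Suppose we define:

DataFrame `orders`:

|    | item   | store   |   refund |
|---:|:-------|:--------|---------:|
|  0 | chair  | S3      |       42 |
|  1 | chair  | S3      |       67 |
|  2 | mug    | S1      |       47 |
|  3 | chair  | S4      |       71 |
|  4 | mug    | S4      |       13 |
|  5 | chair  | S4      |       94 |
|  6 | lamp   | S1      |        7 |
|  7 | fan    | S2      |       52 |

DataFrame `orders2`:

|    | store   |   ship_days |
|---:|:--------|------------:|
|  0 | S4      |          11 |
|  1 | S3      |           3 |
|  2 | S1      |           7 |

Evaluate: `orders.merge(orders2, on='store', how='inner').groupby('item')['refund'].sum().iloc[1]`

7

merge on 'store' (how='inner') → 7 rows:
    item store  refund  ship_days
0  chair    S3      42          3
1  chair    S3      67          3
2    mug    S1      47          7
3  chair    S4      71         11
4    mug    S4      13         11
5  chair    S4      94         11
6   lamp    S1       7          7
group by item, sum of refund:
item
chair    274
lamp       7
mug       60
Name: refund, dtype: int64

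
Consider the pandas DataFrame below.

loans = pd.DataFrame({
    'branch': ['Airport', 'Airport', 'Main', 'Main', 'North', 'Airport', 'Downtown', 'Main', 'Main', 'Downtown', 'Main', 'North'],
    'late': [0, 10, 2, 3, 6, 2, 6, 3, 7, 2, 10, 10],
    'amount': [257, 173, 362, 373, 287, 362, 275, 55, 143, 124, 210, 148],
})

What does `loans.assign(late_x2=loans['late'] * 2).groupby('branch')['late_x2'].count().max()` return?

add column late_x2 = loans['late'] * 2:
      branch  late  amount  late_x2
0    Airport     0     257        0
1    Airport    10     173       20
2       Main     2     362        4
3       Main     3     373        6
4      North     6     287       12
5    Airport     2     362        4
6   Downtown     6     275       12
7       Main     3      55        6
8       Main     7     143       14
9   Downtown     2     124        4
10      Main    10     210       20
11     North    10     148       20
group by branch, count of late_x2:
branch
Airport     3
Downtown    2
Main        5
North       2
Name: late_x2, dtype: int64
Finally, max of the resulting series = 5.

5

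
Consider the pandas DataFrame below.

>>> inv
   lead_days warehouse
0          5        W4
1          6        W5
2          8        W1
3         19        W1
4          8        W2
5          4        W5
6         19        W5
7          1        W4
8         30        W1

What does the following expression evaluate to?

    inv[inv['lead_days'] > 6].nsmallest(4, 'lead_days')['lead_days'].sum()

filter rows where lead_days > 6:
   lead_days warehouse
2          8        W1
3         19        W1
4          8        W2
6         19        W5
8         30        W1
take 4 rows with smallest lead_days:
   lead_days warehouse
2          8        W1
4          8        W2
3         19        W1
6         19        W5

54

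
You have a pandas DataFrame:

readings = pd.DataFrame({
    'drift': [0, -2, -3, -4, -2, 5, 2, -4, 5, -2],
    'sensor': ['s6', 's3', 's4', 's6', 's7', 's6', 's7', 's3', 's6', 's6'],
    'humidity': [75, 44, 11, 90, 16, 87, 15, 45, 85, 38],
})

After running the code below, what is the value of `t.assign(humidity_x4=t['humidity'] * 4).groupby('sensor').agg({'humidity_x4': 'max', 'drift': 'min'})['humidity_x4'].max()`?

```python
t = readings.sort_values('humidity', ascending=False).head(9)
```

sort by humidity descending:
   drift sensor  humidity
3     -4     s6        90
5      5     s6        87
8      5     s6        85
0      0     s6        75
7     -4     s3        45
1     -2     s3        44
9     -2     s6        38
4     -2     s7        16
6      2     s7        15
2     -3     s4        11
take first 9 rows:
   drift sensor  humidity
3     -4     s6        90
5      5     s6        87
8      5     s6        85
0      0     s6        75
7     -4     s3        45
1     -2     s3        44
9     -2     s6        38
4     -2     s7        16
6      2     s7        15
add column humidity_x4 = t['humidity'] * 4:
   drift sensor  humidity  humidity_x4
3     -4     s6        90          360
5      5     s6        87          348
8      5     s6        85          340
0      0     s6        75          300
7     -4     s3        45          180
1     -2     s3        44          176
9     -2     s6        38          152
4     -2     s7        16           64
6      2     s7        15           60
group by sensor: max(humidity_x4), min(drift):
        humidity_x4  drift
sensor                    
s3              180     -4
s6              360     -4
s7               64     -2
Then the max of column 'humidity_x4': 360

360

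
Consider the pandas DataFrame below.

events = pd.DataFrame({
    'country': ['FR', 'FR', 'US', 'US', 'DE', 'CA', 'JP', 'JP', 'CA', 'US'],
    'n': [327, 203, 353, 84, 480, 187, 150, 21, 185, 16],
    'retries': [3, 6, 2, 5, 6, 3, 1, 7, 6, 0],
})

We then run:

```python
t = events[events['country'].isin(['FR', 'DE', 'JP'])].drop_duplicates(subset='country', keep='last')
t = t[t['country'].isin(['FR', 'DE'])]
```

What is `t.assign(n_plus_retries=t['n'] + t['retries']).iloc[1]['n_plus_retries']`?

filter rows where country in ['FR', 'DE', 'JP']:
  country    n  retries
0      FR  327        3
1      FR  203        6
4      DE  480        6
6      JP  150        1
7      JP   21        7
drop duplicate country (keep=last):
  country    n  retries
1      FR  203        6
4      DE  480        6
7      JP   21        7
filter rows where country in ['FR', 'DE']:
  country    n  retries
1      FR  203        6
4      DE  480        6
add column n_plus_retries = t['n'] + t['retries']:
  country    n  retries  n_plus_retries
1      FR  203        6             209
4      DE  480        6             486
So iloc[1]['n_plus_retries'] = 486.

486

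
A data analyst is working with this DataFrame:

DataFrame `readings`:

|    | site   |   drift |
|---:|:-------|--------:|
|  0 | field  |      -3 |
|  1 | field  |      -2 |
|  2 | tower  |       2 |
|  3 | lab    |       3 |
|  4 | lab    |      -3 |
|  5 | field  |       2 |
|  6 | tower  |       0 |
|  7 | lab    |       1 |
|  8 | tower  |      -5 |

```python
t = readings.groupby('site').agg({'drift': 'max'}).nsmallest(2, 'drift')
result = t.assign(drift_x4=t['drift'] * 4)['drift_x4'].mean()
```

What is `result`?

group by site, max of drift:
       drift
site        
field      2
lab        3
tower      2
take 2 rows with smallest drift:
       drift
site        
field      2
tower      2
add column drift_x4 = t['drift'] * 4:
       drift  drift_x4
site                  
field      2         8
tower      2         8

8.0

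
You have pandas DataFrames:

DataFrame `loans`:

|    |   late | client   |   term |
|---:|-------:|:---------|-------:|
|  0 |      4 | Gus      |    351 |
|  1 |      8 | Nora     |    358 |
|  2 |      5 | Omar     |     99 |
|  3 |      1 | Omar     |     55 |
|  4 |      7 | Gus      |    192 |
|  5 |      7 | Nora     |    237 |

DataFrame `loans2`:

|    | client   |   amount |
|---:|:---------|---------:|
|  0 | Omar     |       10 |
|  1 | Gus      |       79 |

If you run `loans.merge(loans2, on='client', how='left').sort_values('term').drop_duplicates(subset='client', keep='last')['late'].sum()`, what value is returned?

17

merge on 'client' (how='left') → 6 rows:
   late client  term  amount
0     4    Gus   351    79.0
1     8   Nora   358     NaN
2     5   Omar    99    10.0
3     1   Omar    55    10.0
4     7    Gus   192    79.0
5     7   Nora   237     NaN
sort by term:
   late client  term  amount
3     1   Omar    55    10.0
2     5   Omar    99    10.0
4     7    Gus   192    79.0
5     7   Nora   237     NaN
0     4    Gus   351    79.0
1     8   Nora   358     NaN
drop duplicate client (keep=last):
   late client  term  amount
2     5   Omar    99    10.0
0     4    Gus   351    79.0
1     8   Nora   358     NaN
The sum of column 'late' is 17.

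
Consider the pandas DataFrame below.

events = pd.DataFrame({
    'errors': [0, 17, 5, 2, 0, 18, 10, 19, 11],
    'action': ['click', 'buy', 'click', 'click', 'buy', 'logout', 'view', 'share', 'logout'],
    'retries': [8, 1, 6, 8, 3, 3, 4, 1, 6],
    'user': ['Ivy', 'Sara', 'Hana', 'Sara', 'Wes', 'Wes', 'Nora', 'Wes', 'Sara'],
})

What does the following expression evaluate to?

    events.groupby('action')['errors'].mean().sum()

group by action, mean of errors:
action
buy        8.500000
click      2.333333
logout    14.500000
share     19.000000
view      10.000000
Name: errors, dtype: float64
Reading off the sum of the resulting series, we get 54.3333333333.

54.3333333333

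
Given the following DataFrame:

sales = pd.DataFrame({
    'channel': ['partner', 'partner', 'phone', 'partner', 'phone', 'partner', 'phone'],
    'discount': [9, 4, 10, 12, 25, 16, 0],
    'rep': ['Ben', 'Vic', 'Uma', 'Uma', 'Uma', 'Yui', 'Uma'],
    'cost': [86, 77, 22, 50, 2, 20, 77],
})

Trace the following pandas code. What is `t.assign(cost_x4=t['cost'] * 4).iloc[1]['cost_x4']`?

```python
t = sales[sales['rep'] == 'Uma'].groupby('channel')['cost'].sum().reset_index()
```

404

filter rows where rep == 'Uma':
   channel  discount  rep  cost
2    phone        10  Uma    22
3  partner        12  Uma    50
4    phone        25  Uma     2
6    phone         0  Uma    77
group by channel, sum of cost:
channel
partner     50
phone      101
Name: cost, dtype: int64
reset_index():
   channel  cost
0  partner    50
1    phone   101
add column cost_x4 = t['cost'] * 4:
   channel  cost  cost_x4
0  partner    50      200
1    phone   101      404
Reading off the value at position 1, column 'cost_x4', we get 404.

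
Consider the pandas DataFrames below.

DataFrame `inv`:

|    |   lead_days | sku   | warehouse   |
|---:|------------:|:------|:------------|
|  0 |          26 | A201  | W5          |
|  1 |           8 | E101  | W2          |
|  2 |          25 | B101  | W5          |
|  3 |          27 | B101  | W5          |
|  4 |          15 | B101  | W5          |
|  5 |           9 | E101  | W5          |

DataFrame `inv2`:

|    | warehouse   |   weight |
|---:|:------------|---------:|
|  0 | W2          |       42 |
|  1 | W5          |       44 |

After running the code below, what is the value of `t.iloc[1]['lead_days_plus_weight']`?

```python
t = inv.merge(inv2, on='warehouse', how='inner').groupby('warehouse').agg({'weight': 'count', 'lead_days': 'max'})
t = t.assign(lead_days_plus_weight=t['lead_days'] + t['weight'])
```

32

merge on 'warehouse' (how='inner') → 6 rows:
   lead_days   sku warehouse  weight
0         26  A201        W5      44
1          8  E101        W2      42
2         25  B101        W5      44
3         27  B101        W5      44
4         15  B101        W5      44
5          9  E101        W5      44
group by warehouse: count(weight), max(lead_days):
           weight  lead_days
warehouse                   
W2              1          8
W5              5         27
add column lead_days_plus_weight = t['lead_days'] + t['weight']:
           weight  lead_days  lead_days_plus_weight
warehouse                                          
W2              1          8                      9
W5              5         27                     32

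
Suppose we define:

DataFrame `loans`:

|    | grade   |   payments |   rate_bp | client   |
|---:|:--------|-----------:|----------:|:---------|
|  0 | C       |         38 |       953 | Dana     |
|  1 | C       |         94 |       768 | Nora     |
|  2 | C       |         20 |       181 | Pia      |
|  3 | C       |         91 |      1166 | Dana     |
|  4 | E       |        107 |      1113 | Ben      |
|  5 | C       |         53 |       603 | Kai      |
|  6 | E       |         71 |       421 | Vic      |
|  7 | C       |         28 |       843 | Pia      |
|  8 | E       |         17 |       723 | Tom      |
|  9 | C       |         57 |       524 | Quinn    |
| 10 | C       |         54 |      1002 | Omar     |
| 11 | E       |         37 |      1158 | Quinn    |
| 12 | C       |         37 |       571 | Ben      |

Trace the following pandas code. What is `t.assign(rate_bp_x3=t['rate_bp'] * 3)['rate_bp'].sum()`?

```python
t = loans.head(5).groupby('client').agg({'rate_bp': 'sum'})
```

4181

take first 5 rows:
  grade  payments  rate_bp client
0     C        38      953   Dana
1     C        94      768   Nora
2     C        20      181    Pia
3     C        91     1166   Dana
4     E       107     1113    Ben
group by client, sum of rate_bp:
        rate_bp
client         
Ben        1113
Dana       2119
Nora        768
Pia         181
add column rate_bp_x3 = t['rate_bp'] * 3:
        rate_bp  rate_bp_x3
client                     
Ben        1113        3339
Dana       2119        6357
Nora        768        2304
Pia         181         543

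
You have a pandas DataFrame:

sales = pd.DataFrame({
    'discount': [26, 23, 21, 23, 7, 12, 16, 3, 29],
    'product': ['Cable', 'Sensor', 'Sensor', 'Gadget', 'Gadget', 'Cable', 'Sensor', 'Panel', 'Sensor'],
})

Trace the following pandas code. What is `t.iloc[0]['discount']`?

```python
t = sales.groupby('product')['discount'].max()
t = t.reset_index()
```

group by product, max of discount:
product
Cable     26
Gadget    23
Panel      3
Sensor    29
Name: discount, dtype: int64
reset_index():
  product  discount
0   Cable        26
1  Gadget        23
2   Panel         3
3  Sensor        29
So iloc[0]['discount'] = 26.

26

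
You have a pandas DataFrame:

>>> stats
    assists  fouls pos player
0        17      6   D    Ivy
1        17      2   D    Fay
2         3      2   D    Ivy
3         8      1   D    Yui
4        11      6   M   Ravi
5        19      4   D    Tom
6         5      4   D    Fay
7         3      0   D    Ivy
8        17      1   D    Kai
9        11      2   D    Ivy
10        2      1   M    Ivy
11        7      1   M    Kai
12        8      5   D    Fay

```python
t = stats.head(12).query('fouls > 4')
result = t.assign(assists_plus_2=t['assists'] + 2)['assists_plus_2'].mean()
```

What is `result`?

16.0

take first 12 rows:
    assists  fouls pos player
0        17      6   D    Ivy
1        17      2   D    Fay
2         3      2   D    Ivy
3         8      1   D    Yui
4        11      6   M   Ravi
5        19      4   D    Tom
6         5      4   D    Fay
7         3      0   D    Ivy
8        17      1   D    Kai
9        11      2   D    Ivy
10        2      1   M    Ivy
11        7      1   M    Kai
filter rows where fouls > 4:
   assists  fouls pos player
0       17      6   D    Ivy
4       11      6   M   Ravi
add column assists_plus_2 = t['assists'] + 2:
   assists  fouls pos player  assists_plus_2
0       17      6   D    Ivy              19
4       11      6   M   Ravi              13
mean of column 'assists_plus_2' → 16.0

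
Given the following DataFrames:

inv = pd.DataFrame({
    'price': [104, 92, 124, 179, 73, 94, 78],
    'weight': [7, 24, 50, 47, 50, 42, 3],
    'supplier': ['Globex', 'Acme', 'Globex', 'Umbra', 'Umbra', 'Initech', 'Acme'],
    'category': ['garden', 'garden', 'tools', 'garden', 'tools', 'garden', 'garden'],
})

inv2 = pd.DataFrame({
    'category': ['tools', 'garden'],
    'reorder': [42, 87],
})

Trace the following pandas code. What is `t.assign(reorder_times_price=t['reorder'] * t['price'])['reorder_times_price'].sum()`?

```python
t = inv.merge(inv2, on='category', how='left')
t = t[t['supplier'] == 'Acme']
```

14790

merge on 'category' (how='left') → 7 rows:
   price  weight supplier category  reorder
0    104       7   Globex   garden       87
1     92      24     Acme   garden       87
2    124      50   Globex    tools       42
3    179      47    Umbra   garden       87
4     73      50    Umbra    tools       42
5     94      42  Initech   garden       87
6     78       3     Acme   garden       87
filter rows where supplier == 'Acme':
   price  weight supplier category  reorder
1     92      24     Acme   garden       87
6     78       3     Acme   garden       87
add column reorder_times_price = t['reorder'] * t['price']:
   price  weight supplier category  reorder  reorder_times_price
1     92      24     Acme   garden       87                 8004
6     78       3     Acme   garden       87                 6786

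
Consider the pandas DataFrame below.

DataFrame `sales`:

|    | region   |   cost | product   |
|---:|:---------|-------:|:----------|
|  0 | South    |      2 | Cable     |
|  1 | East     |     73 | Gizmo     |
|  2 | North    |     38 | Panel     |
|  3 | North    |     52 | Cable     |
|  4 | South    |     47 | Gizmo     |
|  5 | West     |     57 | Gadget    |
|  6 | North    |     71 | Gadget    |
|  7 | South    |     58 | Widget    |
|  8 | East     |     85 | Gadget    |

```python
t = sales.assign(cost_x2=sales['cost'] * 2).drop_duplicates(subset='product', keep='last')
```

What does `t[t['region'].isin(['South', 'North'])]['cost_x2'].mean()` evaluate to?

add column cost_x2 = sales['cost'] * 2:
  region  cost product  cost_x2
0  South     2   Cable        4
1   East    73   Gizmo      146
2  North    38   Panel       76
3  North    52   Cable      104
4  South    47   Gizmo       94
5   West    57  Gadget      114
6  North    71  Gadget      142
7  South    58  Widget      116
8   East    85  Gadget      170
drop duplicate product (keep=last):
  region  cost product  cost_x2
2  North    38   Panel       76
3  North    52   Cable      104
4  South    47   Gizmo       94
7  South    58  Widget      116
8   East    85  Gadget      170
filter rows where region in ['South', 'North']:
  region  cost product  cost_x2
2  North    38   Panel       76
3  North    52   Cable      104
4  South    47   Gizmo       94
7  South    58  Widget      116
The mean of column 'cost_x2' is 97.5.

97.5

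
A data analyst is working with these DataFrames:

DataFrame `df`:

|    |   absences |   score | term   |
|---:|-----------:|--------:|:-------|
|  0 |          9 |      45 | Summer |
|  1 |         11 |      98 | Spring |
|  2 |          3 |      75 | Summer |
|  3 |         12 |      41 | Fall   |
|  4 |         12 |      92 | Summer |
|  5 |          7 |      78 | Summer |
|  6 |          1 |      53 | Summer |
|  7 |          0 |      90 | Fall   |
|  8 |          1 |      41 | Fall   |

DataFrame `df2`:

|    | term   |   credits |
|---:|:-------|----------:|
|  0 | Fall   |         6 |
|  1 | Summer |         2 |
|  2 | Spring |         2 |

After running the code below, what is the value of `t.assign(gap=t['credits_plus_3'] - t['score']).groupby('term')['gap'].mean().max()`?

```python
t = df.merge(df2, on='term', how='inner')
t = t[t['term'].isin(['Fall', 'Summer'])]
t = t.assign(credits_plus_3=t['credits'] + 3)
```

-48.3333333333

merge on 'term' (how='inner') → 9 rows:
   absences  score    term  credits
0         9     45  Summer        2
1        11     98  Spring        2
2         3     75  Summer        2
3        12     41    Fall        6
4        12     92  Summer        2
5         7     78  Summer        2
6         1     53  Summer        2
7         0     90    Fall        6
8         1     41    Fall        6
filter rows where term in ['Fall', 'Summer']:
   absences  score    term  credits
0         9     45  Summer        2
2         3     75  Summer        2
3        12     41    Fall        6
4        12     92  Summer        2
5         7     78  Summer        2
6         1     53  Summer        2
7         0     90    Fall        6
8         1     41    Fall        6
add column credits_plus_3 = t['credits'] + 3:
   absences  score    term  credits  credits_plus_3
0         9     45  Summer        2               5
2         3     75  Summer        2               5
3        12     41    Fall        6               9
4        12     92  Summer        2               5
5         7     78  Summer        2               5
6         1     53  Summer        2               5
7         0     90    Fall        6               9
8         1     41    Fall        6               9
add column gap = t['credits_plus_3'] - t['score']:
   absences  score    term  credits  credits_plus_3  gap
0         9     45  Summer        2               5  -40
2         3     75  Summer        2               5  -70
3        12     41    Fall        6               9  -32
4        12     92  Summer        2               5  -87
5         7     78  Summer        2               5  -73
6         1     53  Summer        2               5  -48
7         0     90    Fall        6               9  -81
8         1     41    Fall        6               9  -32
group by term, mean of gap:
term
Fall     -48.333333
Summer   -63.600000
Name: gap, dtype: float64
Then the max of the resulting series: -48.3333333333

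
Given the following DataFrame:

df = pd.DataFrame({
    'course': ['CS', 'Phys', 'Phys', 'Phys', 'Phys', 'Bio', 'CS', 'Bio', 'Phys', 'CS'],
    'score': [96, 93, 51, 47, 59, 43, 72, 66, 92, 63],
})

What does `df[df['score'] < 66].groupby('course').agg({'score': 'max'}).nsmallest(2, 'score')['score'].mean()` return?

filter rows where score < 66:
  course  score
2   Phys     51
3   Phys     47
4   Phys     59
5    Bio     43
9     CS     63
group by course, max of score:
        score
course       
Bio        43
CS         63
Phys       59
take 2 rows with smallest score:
        score
course       
Bio        43
Phys       59
Finally, mean of column 'score' = 51.0.

51.0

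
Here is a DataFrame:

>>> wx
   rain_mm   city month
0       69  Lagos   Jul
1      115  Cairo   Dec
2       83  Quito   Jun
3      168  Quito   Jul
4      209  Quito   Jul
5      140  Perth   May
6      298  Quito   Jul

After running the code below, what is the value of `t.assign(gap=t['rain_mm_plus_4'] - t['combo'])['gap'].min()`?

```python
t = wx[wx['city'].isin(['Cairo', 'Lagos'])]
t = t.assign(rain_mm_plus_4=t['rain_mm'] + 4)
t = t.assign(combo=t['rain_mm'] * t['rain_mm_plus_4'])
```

-13566

filter rows where city in ['Cairo', 'Lagos']:
   rain_mm   city month
0       69  Lagos   Jul
1      115  Cairo   Dec
add column rain_mm_plus_4 = t['rain_mm'] + 4:
   rain_mm   city month  rain_mm_plus_4
0       69  Lagos   Jul              73
1      115  Cairo   Dec             119
add column combo = t['rain_mm'] * t['rain_mm_plus_4']:
   rain_mm   city month  rain_mm_plus_4  combo
0       69  Lagos   Jul              73   5037
1      115  Cairo   Dec             119  13685
add column gap = t['rain_mm_plus_4'] - t['combo']:
   rain_mm   city month  rain_mm_plus_4  combo    gap
0       69  Lagos   Jul              73   5037  -4964
1      115  Cairo   Dec             119  13685 -13566
min of column 'gap' → -13566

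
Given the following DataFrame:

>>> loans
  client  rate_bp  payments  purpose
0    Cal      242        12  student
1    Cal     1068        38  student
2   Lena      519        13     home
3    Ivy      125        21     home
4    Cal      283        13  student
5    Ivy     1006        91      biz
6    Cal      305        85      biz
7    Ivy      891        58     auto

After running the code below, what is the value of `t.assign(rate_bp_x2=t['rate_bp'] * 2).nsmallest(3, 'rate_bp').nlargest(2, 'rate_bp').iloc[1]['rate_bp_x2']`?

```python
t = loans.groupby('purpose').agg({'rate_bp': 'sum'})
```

group by purpose, sum of rate_bp:
         rate_bp
purpose         
auto         891
biz         1311
home         644
student     1593
add column rate_bp_x2 = t['rate_bp'] * 2:
         rate_bp  rate_bp_x2
purpose                     
auto         891        1782
biz         1311        2622
home         644        1288
student     1593        3186
take 3 rows with smallest rate_bp:
         rate_bp  rate_bp_x2
purpose                     
home         644        1288
auto         891        1782
biz         1311        2622
take 2 rows with largest rate_bp:
         rate_bp  rate_bp_x2
purpose                     
biz         1311        2622
auto         891        1782
Finally, value at position 1, column 'rate_bp_x2' = 1782.

1782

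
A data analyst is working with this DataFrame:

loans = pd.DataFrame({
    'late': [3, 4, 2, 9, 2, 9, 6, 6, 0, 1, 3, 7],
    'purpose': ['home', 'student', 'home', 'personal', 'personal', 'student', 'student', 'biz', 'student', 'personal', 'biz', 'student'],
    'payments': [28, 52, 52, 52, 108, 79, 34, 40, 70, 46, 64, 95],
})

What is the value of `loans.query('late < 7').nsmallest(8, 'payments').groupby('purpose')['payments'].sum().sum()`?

386

filter rows where late < 7:
    late   purpose  payments
0      3      home        28
1      4   student        52
2      2      home        52
4      2  personal       108
6      6   student        34
7      6       biz        40
8      0   student        70
9      1  personal        46
10     3       biz        64
take 8 rows with smallest payments:
    late   purpose  payments
0      3      home        28
6      6   student        34
7      6       biz        40
9      1  personal        46
1      4   student        52
2      2      home        52
10     3       biz        64
8      0   student        70
group by purpose, sum of payments:
purpose
biz         104
home         80
personal     46
student     156
Name: payments, dtype: int64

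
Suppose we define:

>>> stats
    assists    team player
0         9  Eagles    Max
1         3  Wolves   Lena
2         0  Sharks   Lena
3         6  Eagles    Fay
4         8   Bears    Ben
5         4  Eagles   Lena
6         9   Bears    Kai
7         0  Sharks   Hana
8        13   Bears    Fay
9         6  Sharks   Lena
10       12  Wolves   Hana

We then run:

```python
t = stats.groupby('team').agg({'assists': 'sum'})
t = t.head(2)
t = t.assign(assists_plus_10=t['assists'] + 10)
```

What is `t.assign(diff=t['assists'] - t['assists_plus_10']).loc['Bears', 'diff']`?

group by team, sum of assists:
        assists
team           
Bears        30
Eagles       19
Sharks        6
Wolves       15
take first 2 rows:
        assists
team           
Bears        30
Eagles       19
add column assists_plus_10 = t['assists'] + 10:
        assists  assists_plus_10
team                            
Bears        30               40
Eagles       19               29
add column diff = t['assists'] - t['assists_plus_10']:
        assists  assists_plus_10  diff
team                                  
Bears        30               40   -10
Eagles       19               29   -10
Then the value at row 'Bears', column 'diff': -10

-10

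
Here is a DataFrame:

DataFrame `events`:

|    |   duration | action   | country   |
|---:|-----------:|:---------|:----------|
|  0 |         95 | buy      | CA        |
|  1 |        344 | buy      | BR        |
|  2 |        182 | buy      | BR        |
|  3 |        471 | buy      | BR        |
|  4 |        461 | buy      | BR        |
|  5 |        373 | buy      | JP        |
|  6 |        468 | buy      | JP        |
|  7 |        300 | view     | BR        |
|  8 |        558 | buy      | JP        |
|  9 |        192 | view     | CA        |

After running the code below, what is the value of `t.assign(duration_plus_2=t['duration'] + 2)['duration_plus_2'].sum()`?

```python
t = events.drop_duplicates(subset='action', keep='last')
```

754

drop duplicate action (keep=last):
   duration action country
8       558    buy      JP
9       192   view      CA
add column duration_plus_2 = t['duration'] + 2:
   duration action country  duration_plus_2
8       558    buy      JP              560
9       192   view      CA              194
Taking the sum of column 'duration_plus_2' gives 754.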